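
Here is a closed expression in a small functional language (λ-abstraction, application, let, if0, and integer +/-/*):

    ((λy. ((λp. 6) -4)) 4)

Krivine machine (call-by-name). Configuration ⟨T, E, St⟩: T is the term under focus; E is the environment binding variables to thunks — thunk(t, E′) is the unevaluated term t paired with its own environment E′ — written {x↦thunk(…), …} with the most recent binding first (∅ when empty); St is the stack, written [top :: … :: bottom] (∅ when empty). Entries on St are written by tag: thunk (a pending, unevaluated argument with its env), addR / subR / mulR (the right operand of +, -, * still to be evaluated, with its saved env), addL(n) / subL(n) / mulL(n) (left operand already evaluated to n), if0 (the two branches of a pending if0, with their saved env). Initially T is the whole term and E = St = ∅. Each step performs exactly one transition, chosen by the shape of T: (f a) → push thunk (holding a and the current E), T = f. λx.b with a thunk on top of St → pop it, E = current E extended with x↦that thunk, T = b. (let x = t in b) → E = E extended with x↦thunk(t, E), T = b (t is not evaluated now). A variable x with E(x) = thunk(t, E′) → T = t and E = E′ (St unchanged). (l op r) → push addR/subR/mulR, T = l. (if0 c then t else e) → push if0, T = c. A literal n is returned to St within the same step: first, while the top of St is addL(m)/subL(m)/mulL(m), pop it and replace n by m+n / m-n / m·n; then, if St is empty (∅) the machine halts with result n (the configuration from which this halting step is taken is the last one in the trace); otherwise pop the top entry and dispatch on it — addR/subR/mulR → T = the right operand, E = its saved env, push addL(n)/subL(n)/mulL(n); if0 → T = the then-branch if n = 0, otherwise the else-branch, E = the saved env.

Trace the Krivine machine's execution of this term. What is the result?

Answer: 6

Machine steps:
0. <T=((λy. ((λp. 6) -4)) 4), E=∅, St=∅>
1. <T=(λy. ((λp. 6) -4)), E=∅, St=[thunk]>
2. <T=((λp. 6) -4), E={y↦thunk(4, ∅)}, St=∅>
3. <T=(λp. 6), E={y↦thunk(4, ∅)}, St=[thunk]>
4. <T=6, E={p↦thunk(-4, {y↦thunk(4, ∅)}), y↦thunk(4, ∅)}, St=∅>
→ final value 6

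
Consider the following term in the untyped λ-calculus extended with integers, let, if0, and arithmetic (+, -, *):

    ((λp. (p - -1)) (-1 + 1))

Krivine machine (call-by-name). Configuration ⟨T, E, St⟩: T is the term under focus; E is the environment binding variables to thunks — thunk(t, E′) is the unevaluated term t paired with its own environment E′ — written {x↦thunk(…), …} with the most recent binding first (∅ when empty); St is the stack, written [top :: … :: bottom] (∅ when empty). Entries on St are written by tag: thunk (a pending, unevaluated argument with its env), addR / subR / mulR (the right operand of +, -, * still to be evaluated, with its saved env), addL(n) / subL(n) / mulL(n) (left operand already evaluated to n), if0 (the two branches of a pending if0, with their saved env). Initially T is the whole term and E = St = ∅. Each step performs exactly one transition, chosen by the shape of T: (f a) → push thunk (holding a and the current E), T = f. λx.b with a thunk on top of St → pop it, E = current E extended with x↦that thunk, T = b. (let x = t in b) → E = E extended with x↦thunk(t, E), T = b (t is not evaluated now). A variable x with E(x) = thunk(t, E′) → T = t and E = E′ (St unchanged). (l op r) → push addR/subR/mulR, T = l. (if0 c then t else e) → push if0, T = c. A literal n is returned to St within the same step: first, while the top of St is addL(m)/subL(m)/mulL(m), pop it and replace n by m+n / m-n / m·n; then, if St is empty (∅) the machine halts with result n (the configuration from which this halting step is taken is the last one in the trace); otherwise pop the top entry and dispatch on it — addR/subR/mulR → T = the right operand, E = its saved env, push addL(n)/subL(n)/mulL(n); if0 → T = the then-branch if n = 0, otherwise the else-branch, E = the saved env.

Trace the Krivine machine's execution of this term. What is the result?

t=0: <T=((λp. (p - -1)) (-1 + 1)), E=∅, St=∅>
t=1: <T=(λp. (p - -1)), E=∅, St=[thunk]>
t=2: <T=(p - -1), E={p↦thunk((-1 + 1), ∅)}, St=∅>
t=3: <T=p, E={p↦thunk((-1 + 1), ∅)}, St=[subR]>
t=4: <T=(-1 + 1), E=∅, St=[subR]>
t=5: <T=-1, E=∅, St=[addR :: subR]>
t=6: <T=1, E=∅, St=[addL(-1) :: subR]>
t=7: <T=-1, E={p↦thunk((-1 + 1), ∅)}, St=[subL(0)]>
→ final value 1

Answer: 1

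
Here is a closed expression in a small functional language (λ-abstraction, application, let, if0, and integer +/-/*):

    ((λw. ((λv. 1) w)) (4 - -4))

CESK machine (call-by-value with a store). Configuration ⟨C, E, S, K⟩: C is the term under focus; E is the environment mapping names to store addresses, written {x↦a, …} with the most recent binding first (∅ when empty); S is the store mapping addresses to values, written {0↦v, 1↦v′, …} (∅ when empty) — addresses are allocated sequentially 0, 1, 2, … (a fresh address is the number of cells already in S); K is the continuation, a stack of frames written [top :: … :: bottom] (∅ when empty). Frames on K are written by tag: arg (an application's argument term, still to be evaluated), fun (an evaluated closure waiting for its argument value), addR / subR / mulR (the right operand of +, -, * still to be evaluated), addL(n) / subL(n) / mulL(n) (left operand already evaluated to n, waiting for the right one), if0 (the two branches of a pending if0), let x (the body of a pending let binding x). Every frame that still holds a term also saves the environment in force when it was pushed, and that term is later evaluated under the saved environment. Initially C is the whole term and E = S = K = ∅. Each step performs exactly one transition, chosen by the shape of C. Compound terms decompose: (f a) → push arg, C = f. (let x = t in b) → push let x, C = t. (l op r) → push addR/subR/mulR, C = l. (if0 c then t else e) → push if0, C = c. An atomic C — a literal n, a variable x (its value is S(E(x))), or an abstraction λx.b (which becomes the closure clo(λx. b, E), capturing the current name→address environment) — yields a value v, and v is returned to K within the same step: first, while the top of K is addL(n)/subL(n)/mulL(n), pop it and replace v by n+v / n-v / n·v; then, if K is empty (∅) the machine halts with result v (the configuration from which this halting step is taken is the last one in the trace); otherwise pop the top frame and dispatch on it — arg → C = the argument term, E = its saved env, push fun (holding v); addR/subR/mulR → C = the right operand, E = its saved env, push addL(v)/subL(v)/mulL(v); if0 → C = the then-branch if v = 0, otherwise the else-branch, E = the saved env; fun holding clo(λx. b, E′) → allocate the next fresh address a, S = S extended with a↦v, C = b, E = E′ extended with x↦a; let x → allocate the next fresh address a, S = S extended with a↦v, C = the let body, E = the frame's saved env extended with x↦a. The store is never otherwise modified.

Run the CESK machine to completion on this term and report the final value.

Answer: 1

Execution trace:
[0] <C=((λw. ((λv. 1) w)) (4 - -4)), E=∅, S=∅, K=∅>
[1] <C=(λw. ((λv. 1) w)), E=∅, S=∅, K=[arg]>
[2] <C=(4 - -4), E=∅, S=∅, K=[fun]>
[3] <C=4, E=∅, S=∅, K=[subR :: fun]>
[4] <C=-4, E=∅, S=∅, K=[subL(4) :: fun]>
[5] <C=((λv. 1) w), E={w↦0}, S={0↦8}, K=∅>
[6] <C=(λv. 1), E={w↦0}, S={0↦8}, K=[arg]>
[7] <C=w, E={w↦0}, S={0↦8}, K=[fun]>
[8] <C=1, E={v↦1, w↦0}, S={0↦8, 1↦8}, K=∅>
→ final value 1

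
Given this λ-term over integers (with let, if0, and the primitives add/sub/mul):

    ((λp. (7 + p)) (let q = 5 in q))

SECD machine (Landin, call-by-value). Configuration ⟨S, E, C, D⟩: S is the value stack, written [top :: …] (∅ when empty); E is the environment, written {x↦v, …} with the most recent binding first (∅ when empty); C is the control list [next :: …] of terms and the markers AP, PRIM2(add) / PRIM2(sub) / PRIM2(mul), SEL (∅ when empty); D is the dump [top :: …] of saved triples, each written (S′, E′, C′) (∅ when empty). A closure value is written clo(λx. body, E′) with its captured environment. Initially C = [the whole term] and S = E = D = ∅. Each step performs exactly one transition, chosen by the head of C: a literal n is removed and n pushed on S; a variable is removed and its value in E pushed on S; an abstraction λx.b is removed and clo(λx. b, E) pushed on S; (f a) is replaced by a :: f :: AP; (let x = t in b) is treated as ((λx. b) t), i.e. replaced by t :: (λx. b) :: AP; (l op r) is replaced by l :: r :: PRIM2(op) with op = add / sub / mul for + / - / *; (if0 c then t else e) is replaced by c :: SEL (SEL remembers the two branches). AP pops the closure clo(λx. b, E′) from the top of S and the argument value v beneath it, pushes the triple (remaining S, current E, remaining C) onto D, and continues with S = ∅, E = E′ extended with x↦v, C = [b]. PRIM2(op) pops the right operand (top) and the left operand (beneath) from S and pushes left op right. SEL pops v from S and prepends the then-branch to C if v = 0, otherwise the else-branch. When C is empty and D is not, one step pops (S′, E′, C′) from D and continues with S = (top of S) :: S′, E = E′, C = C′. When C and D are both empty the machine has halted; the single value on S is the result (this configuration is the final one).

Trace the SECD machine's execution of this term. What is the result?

t=0: ⟨S=∅; E=∅; C=[((λp. (7 + p)) (let q = 5 in q))]; D=∅⟩
t=1: ⟨S=∅; E=∅; C=[(let q = 5 in q) :: (λp. (7 + p)) :: AP]; D=∅⟩
t=2: ⟨S=∅; E=∅; C=[5 :: (λq. q) :: AP :: (λp. (7 + p)) :: AP]; D=∅⟩
t=3: ⟨S=[5]; E=∅; C=[(λq. q) :: AP :: (λp. (7 + p)) :: AP]; D=∅⟩
t=4: ⟨S=[clo(λq. q, ∅) :: 5]; E=∅; C=[AP :: (λp. (7 + p)) :: AP]; D=∅⟩
t=5: ⟨S=∅; E={q↦5}; C=[q]; D=[(∅, ∅, [(λp. (7 + p)) :: AP])]⟩
t=6: ⟨S=[5]; E={q↦5}; C=∅; D=[(∅, ∅, [(λp. (7 + p)) :: AP])]⟩
t=7: ⟨S=[5]; E=∅; C=[(λp. (7 + p)) :: AP]; D=∅⟩
t=8: ⟨S=[clo(λp. (7 + p), ∅) :: 5]; E=∅; C=[AP]; D=∅⟩
t=9: ⟨S=∅; E={p↦5}; C=[(7 + p)]; D=[(∅, ∅, ∅)]⟩
t=10: ⟨S=∅; E={p↦5}; C=[7 :: p :: PRIM2(add)]; D=[(∅, ∅, ∅)]⟩
t=11: ⟨S=[7]; E={p↦5}; C=[p :: PRIM2(add)]; D=[(∅, ∅, ∅)]⟩
t=12: ⟨S=[5 :: 7]; E={p↦5}; C=[PRIM2(add)]; D=[(∅, ∅, ∅)]⟩
t=13: ⟨S=[12]; E={p↦5}; C=∅; D=[(∅, ∅, ∅)]⟩
t=14: ⟨S=[12]; E=∅; C=∅; D=∅⟩
→ final value 12

Answer: 12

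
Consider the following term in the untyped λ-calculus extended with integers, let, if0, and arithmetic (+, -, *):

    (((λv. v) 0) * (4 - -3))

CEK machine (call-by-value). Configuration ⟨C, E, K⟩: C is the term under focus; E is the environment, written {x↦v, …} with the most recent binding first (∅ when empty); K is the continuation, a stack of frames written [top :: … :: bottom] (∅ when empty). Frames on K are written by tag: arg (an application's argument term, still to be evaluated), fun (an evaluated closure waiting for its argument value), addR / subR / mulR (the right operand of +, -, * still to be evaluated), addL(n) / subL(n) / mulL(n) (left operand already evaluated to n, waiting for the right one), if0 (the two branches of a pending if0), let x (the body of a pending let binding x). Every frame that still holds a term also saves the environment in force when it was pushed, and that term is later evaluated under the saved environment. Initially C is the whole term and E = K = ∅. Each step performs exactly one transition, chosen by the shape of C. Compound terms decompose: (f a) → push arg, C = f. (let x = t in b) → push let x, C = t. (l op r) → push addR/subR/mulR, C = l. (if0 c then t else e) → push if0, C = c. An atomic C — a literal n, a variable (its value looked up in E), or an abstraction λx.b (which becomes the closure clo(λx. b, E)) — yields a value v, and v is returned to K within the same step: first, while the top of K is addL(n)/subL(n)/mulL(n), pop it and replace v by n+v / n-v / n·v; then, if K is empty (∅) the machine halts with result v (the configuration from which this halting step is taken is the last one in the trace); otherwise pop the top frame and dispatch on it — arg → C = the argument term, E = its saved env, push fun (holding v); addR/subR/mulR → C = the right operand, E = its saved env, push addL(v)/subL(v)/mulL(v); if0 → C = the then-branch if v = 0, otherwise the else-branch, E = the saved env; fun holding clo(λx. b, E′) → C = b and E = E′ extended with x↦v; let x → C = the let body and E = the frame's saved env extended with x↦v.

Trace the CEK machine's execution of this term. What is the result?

0. ⟨C=(((λv. v) 0) * (4 - -3)); E=∅; K=∅⟩
1. ⟨C=((λv. v) 0); E=∅; K=[mulR]⟩
2. ⟨C=(λv. v); E=∅; K=[arg :: mulR]⟩
3. ⟨C=0; E=∅; K=[fun :: mulR]⟩
4. ⟨C=v; E={v↦0}; K=[mulR]⟩
5. ⟨C=(4 - -3); E=∅; K=[mulL(0)]⟩
6. ⟨C=4; E=∅; K=[subR :: mulL(0)]⟩
7. ⟨C=-3; E=∅; K=[subL(4) :: mulL(0)]⟩
→ final value 0

Answer: 0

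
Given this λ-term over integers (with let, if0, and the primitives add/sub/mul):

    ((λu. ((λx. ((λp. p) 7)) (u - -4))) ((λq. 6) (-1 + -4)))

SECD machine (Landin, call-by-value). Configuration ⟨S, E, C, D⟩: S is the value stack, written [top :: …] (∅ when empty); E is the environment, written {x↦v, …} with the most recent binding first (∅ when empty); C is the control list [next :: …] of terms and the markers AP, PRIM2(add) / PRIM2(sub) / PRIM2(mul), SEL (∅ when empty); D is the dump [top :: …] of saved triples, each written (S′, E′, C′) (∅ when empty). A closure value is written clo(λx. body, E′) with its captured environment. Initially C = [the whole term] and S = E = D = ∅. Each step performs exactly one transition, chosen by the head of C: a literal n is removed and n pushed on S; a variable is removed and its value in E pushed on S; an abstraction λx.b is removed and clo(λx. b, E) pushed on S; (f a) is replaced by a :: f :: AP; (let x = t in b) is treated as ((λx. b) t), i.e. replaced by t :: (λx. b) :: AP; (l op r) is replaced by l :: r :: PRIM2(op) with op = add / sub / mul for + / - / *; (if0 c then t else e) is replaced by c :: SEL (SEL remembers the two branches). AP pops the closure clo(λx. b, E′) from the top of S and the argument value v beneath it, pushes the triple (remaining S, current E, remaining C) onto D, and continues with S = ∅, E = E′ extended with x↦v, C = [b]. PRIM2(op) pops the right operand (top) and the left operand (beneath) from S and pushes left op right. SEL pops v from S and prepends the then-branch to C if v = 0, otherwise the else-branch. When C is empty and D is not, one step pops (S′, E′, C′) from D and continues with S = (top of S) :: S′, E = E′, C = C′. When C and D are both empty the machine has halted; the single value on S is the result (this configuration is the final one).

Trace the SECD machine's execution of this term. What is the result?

step 0: ⟨S=∅; E=∅; C=[((λu. ((λx. ((λp. p) 7)) (u - -4))) ((λq. 6) (-1 + -4)))]; D=∅⟩
step 1: ⟨S=∅; E=∅; C=[((λq. 6) (-1 + -4)) :: (λu. ((λx. ((λp. p) 7)) (u - -4))) :: AP]; D=∅⟩
step 2: ⟨S=∅; E=∅; C=[(-1 + -4) :: (λq. 6) :: AP :: (λu. ((λx. ((λp. p) 7)) (u - -4))) :: AP]; D=∅⟩
step 3: ⟨S=∅; E=∅; C=[-1 :: -4 :: PRIM2(add) :: (λq. 6) :: AP :: (λu. ((λx. ((λp. p) 7)) (u - -4))) :: AP]; D=∅⟩
step 4: ⟨S=[-1]; E=∅; C=[-4 :: PRIM2(add) :: (λq. 6) :: AP :: (λu. ((λx. ((λp. p) 7)) (u - -4))) :: AP]; D=∅⟩
step 5: ⟨S=[-4 :: -1]; E=∅; C=[PRIM2(add) :: (λq. 6) :: AP :: (λu. ((λx. ((λp. p) 7)) (u - -4))) :: AP]; D=∅⟩
step 6: ⟨S=[-5]; E=∅; C=[(λq. 6) :: AP :: (λu. ((λx. ((λp. p) 7)) (u - -4))) :: AP]; D=∅⟩
step 7: ⟨S=[clo(λq. 6, ∅) :: -5]; E=∅; C=[AP :: (λu. ((λx. ((λp. p) 7)) (u - -4))) :: AP]; D=∅⟩
step 8: ⟨S=∅; E={q↦-5}; C=[6]; D=[(∅, ∅, [(λu. ((λx. ((λp. p) 7)) (u - -4))) :: AP])]⟩
step 9: ⟨S=[6]; E={q↦-5}; C=∅; D=[(∅, ∅, [(λu. ((λx. ((λp. p) 7)) (u - -4))) :: AP])]⟩
step 10: ⟨S=[6]; E=∅; C=[(λu. ((λx. ((λp. p) 7)) (u - -4))) :: AP]; D=∅⟩
step 11: ⟨S=[clo(λu. ((λx. ((λp. p) 7)) (u - -4)), ∅) :: 6]; E=∅; C=[AP]; D=∅⟩
step 12: ⟨S=∅; E={u↦6}; C=[((λx. ((λp. p) 7)) (u - -4))]; D=[(∅, ∅, ∅)]⟩
step 13: ⟨S=∅; E={u↦6}; C=[(u - -4) :: (λx. ((λp. p) 7)) :: AP]; D=[(∅, ∅, ∅)]⟩
step 14: ⟨S=∅; E={u↦6}; C=[u :: -4 :: PRIM2(sub) :: (λx. ((λp. p) 7)) :: AP]; D=[(∅, ∅, ∅)]⟩
step 15: ⟨S=[6]; E={u↦6}; C=[-4 :: PRIM2(sub) :: (λx. ((λp. p) 7)) :: AP]; D=[(∅, ∅, ∅)]⟩
step 16: ⟨S=[-4 :: 6]; E={u↦6}; C=[PRIM2(sub) :: (λx. ((λp. p) 7)) :: AP]; D=[(∅, ∅, ∅)]⟩
step 17: ⟨S=[10]; E={u↦6}; C=[(λx. ((λp. p) 7)) :: AP]; D=[(∅, ∅, ∅)]⟩
step 18: ⟨S=[clo(λx. ((λp. p) 7), {u↦6}) :: 10]; E={u↦6}; C=[AP]; D=[(∅, ∅, ∅)]⟩
step 19: ⟨S=∅; E={x↦10, u↦6}; C=[((λp. p) 7)]; D=[(∅, {u↦6}, ∅) :: (∅, ∅, ∅)]⟩
step 20: ⟨S=∅; E={x↦10, u↦6}; C=[7 :: (λp. p) :: AP]; D=[(∅, {u↦6}, ∅) :: (∅, ∅, ∅)]⟩
step 21: ⟨S=[7]; E={x↦10, u↦6}; C=[(λp. p) :: AP]; D=[(∅, {u↦6}, ∅) :: (∅, ∅, ∅)]⟩
step 22: ⟨S=[clo(λp. p, {x↦10, u↦6}) :: 7]; E={x↦10, u↦6}; C=[AP]; D=[(∅, {u↦6}, ∅) :: (∅, ∅, ∅)]⟩
step 23: ⟨S=∅; E={p↦7, x↦10, u↦6}; C=[p]; D=[(∅, {x↦10, u↦6}, ∅) :: (∅, {u↦6}, ∅) :: (∅, ∅, ∅)]⟩
step 24: ⟨S=[7]; E={p↦7, x↦10, u↦6}; C=∅; D=[(∅, {x↦10, u↦6}, ∅) :: (∅, {u↦6}, ∅) :: (∅, ∅, ∅)]⟩
step 25: ⟨S=[7]; E={x↦10, u↦6}; C=∅; D=[(∅, {u↦6}, ∅) :: (∅, ∅, ∅)]⟩
step 26: ⟨S=[7]; E={u↦6}; C=∅; D=[(∅, ∅, ∅)]⟩
step 27: ⟨S=[7]; E=∅; C=∅; D=∅⟩
→ final value 7

Answer: 7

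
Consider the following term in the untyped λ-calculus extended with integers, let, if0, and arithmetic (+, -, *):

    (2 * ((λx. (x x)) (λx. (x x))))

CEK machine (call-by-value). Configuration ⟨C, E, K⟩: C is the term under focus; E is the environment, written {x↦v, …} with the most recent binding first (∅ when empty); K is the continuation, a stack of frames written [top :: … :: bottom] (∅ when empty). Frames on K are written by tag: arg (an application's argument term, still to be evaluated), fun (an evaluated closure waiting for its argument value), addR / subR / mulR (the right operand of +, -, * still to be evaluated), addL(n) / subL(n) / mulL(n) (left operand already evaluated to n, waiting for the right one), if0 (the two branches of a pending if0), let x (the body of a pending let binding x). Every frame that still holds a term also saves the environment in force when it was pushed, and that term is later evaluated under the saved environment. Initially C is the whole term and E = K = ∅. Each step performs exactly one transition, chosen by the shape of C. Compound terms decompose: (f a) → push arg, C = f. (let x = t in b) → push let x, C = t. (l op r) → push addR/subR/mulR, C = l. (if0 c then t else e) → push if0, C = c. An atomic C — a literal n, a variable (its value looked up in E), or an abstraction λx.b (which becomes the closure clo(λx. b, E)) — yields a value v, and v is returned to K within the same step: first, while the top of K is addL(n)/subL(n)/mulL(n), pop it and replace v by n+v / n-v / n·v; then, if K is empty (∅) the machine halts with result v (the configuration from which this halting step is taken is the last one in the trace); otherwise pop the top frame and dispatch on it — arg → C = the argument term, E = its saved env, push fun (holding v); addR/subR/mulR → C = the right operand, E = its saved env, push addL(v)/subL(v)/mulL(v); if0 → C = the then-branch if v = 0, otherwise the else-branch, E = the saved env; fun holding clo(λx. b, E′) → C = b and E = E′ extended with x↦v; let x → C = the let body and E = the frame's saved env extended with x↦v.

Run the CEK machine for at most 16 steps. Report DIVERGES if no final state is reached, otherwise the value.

Answer: DIVERGES (no final state within 16 steps)

Execution trace:
0. [C=(2 * ((λx. (x x)) (λx. (x x)))) | E=∅ | K=∅]
1. [C=2 | E=∅ | K=[mulR]]
2. [C=((λx. (x x)) (λx. (x x))) | E=∅ | K=[mulL(2)]]
3. [C=(λx. (x x)) | E=∅ | K=[arg :: mulL(2)]]
4. [C=(λx. (x x)) | E=∅ | K=[fun :: mulL(2)]]
5. [C=(x x) | E={x↦clo(λx. (x x), ∅)} | K=[mulL(2)]]
6. [C=x | E={x↦clo(λx. (x x), ∅)} | K=[arg :: mulL(2)]]
7. [C=x | E={x↦clo(λx. (x x), ∅)} | K=[fun :: mulL(2)]]
… configuration repeats with period 3 (steps 5–7 recur indefinitely) …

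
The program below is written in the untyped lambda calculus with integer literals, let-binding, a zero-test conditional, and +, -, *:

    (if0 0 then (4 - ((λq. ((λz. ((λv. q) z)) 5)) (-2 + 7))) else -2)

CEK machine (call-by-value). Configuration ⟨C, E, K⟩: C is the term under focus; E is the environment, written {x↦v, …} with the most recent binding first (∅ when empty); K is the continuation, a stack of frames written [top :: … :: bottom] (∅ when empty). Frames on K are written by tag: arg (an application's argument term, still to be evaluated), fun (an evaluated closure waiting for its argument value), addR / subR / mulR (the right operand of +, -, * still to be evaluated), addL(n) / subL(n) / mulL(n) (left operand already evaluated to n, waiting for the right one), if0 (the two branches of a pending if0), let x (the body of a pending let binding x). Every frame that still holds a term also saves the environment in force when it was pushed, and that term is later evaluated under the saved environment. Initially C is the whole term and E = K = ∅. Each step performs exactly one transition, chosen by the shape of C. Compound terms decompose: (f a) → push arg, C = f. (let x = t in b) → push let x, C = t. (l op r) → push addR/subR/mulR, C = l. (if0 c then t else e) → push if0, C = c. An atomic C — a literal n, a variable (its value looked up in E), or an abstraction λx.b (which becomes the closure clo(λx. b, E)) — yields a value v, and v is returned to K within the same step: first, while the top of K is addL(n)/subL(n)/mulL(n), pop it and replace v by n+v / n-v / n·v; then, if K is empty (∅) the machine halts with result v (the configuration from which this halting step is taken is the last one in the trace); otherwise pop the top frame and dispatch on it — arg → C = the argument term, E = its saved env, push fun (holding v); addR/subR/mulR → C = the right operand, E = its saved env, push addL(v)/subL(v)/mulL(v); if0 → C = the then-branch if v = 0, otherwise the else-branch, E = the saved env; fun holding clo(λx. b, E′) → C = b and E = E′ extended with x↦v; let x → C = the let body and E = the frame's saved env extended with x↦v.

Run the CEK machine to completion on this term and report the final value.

Answer: -1

Execution trace:
t=0: [C=(if0 0 then (4 - ((λq. ((λz. ((λv. q) z)) 5)) (-2 + 7))) else -2) | E=∅ | K=∅]
t=1: [C=0 | E=∅ | K=[if0]]
t=2: [C=(4 - ((λq. ((λz. ((λv. q) z)) 5)) (-2 + 7))) | E=∅ | K=∅]
t=3: [C=4 | E=∅ | K=[subR]]
t=4: [C=((λq. ((λz. ((λv. q) z)) 5)) (-2 + 7)) | E=∅ | K=[subL(4)]]
t=5: [C=(λq. ((λz. ((λv. q) z)) 5)) | E=∅ | K=[arg :: subL(4)]]
t=6: [C=(-2 + 7) | E=∅ | K=[fun :: subL(4)]]
t=7: [C=-2 | E=∅ | K=[addR :: fun :: subL(4)]]
t=8: [C=7 | E=∅ | K=[addL(-2) :: fun :: subL(4)]]
t=9: [C=((λz. ((λv. q) z)) 5) | E={q↦5} | K=[subL(4)]]
t=10: [C=(λz. ((λv. q) z)) | E={q↦5} | K=[arg :: subL(4)]]
t=11: [C=5 | E={q↦5} | K=[fun :: subL(4)]]
t=12: [C=((λv. q) z) | E={z↦5, q↦5} | K=[subL(4)]]
t=13: [C=(λv. q) | E={z↦5, q↦5} | K=[arg :: subL(4)]]
t=14: [C=z | E={z↦5, q↦5} | K=[fun :: subL(4)]]
t=15: [C=q | E={v↦5, z↦5, q↦5} | K=[subL(4)]]
→ final value -1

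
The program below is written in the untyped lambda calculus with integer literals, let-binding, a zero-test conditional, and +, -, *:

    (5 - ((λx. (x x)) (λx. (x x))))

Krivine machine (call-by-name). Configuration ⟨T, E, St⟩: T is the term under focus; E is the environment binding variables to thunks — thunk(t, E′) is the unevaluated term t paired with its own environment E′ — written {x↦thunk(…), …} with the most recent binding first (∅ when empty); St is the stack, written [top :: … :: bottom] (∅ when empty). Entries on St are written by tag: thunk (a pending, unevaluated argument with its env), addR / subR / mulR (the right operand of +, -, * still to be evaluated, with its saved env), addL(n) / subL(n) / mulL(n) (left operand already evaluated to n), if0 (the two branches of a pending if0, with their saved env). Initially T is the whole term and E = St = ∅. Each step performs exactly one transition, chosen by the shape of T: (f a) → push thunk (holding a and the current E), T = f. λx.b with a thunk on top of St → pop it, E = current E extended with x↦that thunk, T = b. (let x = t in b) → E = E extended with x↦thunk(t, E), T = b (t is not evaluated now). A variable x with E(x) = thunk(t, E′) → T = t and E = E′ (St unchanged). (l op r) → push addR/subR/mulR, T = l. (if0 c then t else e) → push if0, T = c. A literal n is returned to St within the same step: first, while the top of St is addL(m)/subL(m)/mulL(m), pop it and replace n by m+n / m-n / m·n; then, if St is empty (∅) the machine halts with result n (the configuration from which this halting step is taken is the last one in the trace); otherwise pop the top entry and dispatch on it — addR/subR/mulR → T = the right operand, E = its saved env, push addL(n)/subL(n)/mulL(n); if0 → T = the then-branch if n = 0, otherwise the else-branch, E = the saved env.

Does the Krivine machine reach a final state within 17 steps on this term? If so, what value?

t=0: [T=(5 - ((λx. (x x)) (λx. (x x)))) | E=∅ | St=∅]
t=1: [T=5 | E=∅ | St=[subR]]
t=2: [T=((λx. (x x)) (λx. (x x))) | E=∅ | St=[subL(5)]]
t=3: [T=(λx. (x x)) | E=∅ | St=[thunk :: subL(5)]]
t=4: [T=(x x) | E={x↦thunk((λx. (x x)), ∅)} | St=[subL(5)]]
t=5: [T=x | E={x↦thunk((λx. (x x)), ∅)} | St=[thunk :: subL(5)]]
t=6: [T=(λx. (x x)) | E=∅ | St=[thunk :: subL(5)]]
t=7: [T=(x x) | E={x↦thunk(x, {x↦thunk((λx. (x x)), ∅)})} | St=[subL(5)]]
t=8: [T=x | E={x↦thunk(x, {x↦thunk((λx. (x x)), ∅)})} | St=[thunk :: subL(5)]]
t=9: [T=x | E={x↦thunk((λx. (x x)), ∅)} | St=[thunk :: subL(5)]]
t=10: [T=(λx. (x x)) | E=∅ | St=[thunk :: subL(5)]]
t=11: [T=(x x) | E={x↦thunk(x, {x↦thunk(x, {x↦thunk((λx. (x x)), ∅)})})} | St=[subL(5)]]
t=12: [T=x | E={x↦thunk(x, {x↦thunk(x, {x↦thunk((λx. (x x)), ∅)})})} | St=[thunk :: subL(5)]]
t=13: [T=x | E={x↦thunk(x, {x↦thunk((λx. (x x)), ∅)})} | St=[thunk :: subL(5)]]
t=14: [T=x | E={x↦thunk((λx. (x x)), ∅)} | St=[thunk :: subL(5)]]
t=15: [T=(λx. (x x)) | E=∅ | St=[thunk :: subL(5)]]
t=16: [T=(x x) | E={x↦thunk(x, {x↦thunk(x, {x↦thunk(x, {x↦thunk((λx. (x x)), ∅)})})})} | St=[subL(5)]]
t=17: [T=x | E={x↦thunk(x, {x↦thunk(x, {x↦thunk(x, {x↦thunk((λx. (x x)), ∅)})})})} | St=[thunk :: subL(5)]]
→ 17 transitions taken and the configuration is still not final: no result within 17 steps

Answer: DIVERGES (no final state within 17 steps)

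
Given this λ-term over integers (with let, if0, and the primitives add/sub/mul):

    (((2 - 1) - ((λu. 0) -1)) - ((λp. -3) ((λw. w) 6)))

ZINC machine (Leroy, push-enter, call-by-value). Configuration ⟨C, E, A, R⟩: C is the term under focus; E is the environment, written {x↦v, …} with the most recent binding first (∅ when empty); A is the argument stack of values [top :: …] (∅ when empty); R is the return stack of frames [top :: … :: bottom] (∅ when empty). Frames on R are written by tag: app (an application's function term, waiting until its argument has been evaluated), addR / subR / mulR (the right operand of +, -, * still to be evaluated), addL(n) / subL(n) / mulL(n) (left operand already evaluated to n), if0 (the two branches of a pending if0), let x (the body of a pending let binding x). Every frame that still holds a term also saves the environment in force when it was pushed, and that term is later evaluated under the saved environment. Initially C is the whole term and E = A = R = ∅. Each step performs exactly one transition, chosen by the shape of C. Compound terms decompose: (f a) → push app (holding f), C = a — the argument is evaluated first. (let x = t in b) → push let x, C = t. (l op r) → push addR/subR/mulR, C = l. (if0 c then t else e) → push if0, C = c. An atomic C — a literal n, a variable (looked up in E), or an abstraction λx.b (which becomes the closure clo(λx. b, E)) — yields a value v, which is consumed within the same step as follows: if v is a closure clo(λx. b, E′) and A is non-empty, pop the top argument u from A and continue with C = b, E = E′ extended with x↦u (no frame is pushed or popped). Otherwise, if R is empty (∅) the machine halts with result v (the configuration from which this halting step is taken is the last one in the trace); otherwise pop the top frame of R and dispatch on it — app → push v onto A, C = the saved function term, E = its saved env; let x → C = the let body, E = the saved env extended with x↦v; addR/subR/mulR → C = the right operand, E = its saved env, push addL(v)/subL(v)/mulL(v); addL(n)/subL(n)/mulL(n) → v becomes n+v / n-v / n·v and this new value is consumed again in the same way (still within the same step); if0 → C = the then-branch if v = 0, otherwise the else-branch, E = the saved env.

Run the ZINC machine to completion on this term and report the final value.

step 0: ⟨C=(((2 - 1) - ((λu. 0) -1)) - ((λp. -3) ((λw. w) 6))); E=∅; A=∅; R=∅⟩
step 1: ⟨C=((2 - 1) - ((λu. 0) -1)); E=∅; A=∅; R=[subR]⟩
step 2: ⟨C=(2 - 1); E=∅; A=∅; R=[subR :: subR]⟩
step 3: ⟨C=2; E=∅; A=∅; R=[subR :: subR :: subR]⟩
step 4: ⟨C=1; E=∅; A=∅; R=[subL(2) :: subR :: subR]⟩
step 5: ⟨C=((λu. 0) -1); E=∅; A=∅; R=[subL(1) :: subR]⟩
step 6: ⟨C=-1; E=∅; A=∅; R=[app :: subL(1) :: subR]⟩
step 7: ⟨C=(λu. 0); E=∅; A=[-1]; R=[subL(1) :: subR]⟩
step 8: ⟨C=0; E={u↦-1}; A=∅; R=[subL(1) :: subR]⟩
step 9: ⟨C=((λp. -3) ((λw. w) 6)); E=∅; A=∅; R=[subL(1)]⟩
step 10: ⟨C=((λw. w) 6); E=∅; A=∅; R=[app :: subL(1)]⟩
step 11: ⟨C=6; E=∅; A=∅; R=[app :: app :: subL(1)]⟩
step 12: ⟨C=(λw. w); E=∅; A=[6]; R=[app :: subL(1)]⟩
step 13: ⟨C=w; E={w↦6}; A=∅; R=[app :: subL(1)]⟩
step 14: ⟨C=(λp. -3); E=∅; A=[6]; R=[subL(1)]⟩
step 15: ⟨C=-3; E={p↦6}; A=∅; R=[subL(1)]⟩
→ final value 4

Answer: 4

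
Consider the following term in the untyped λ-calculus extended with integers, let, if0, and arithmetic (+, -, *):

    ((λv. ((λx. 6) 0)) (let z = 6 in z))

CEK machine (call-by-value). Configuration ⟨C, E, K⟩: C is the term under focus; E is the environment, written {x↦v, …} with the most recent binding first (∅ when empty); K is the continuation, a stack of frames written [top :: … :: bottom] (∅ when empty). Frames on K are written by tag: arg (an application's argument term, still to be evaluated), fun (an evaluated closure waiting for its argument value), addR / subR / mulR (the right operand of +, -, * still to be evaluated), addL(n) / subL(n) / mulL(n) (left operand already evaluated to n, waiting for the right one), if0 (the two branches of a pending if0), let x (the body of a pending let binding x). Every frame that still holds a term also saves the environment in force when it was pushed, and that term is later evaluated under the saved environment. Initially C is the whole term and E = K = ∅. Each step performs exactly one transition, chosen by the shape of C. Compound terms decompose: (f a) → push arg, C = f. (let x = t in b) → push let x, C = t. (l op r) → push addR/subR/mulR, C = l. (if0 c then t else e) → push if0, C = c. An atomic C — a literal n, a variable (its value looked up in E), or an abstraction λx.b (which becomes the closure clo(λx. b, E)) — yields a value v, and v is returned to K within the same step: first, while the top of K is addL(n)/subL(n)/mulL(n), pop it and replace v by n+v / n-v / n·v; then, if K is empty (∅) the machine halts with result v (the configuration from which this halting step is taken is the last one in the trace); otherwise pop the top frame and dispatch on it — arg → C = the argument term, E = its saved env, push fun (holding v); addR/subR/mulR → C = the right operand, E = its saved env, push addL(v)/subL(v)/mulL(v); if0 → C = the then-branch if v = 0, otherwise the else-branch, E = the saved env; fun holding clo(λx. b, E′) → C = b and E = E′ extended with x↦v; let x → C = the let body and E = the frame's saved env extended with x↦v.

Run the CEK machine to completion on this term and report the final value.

t=0: [C=((λv. ((λx. 6) 0)) (let z = 6 in z)) | E=∅ | K=∅]
t=1: [C=(λv. ((λx. 6) 0)) | E=∅ | K=[arg]]
t=2: [C=(let z = 6 in z) | E=∅ | K=[fun]]
t=3: [C=6 | E=∅ | K=[let z :: fun]]
t=4: [C=z | E={z↦6} | K=[fun]]
t=5: [C=((λx. 6) 0) | E={v↦6} | K=∅]
t=6: [C=(λx. 6) | E={v↦6} | K=[arg]]
t=7: [C=0 | E={v↦6} | K=[fun]]
t=8: [C=6 | E={x↦0, v↦6} | K=∅]
→ final value 6

Answer: 6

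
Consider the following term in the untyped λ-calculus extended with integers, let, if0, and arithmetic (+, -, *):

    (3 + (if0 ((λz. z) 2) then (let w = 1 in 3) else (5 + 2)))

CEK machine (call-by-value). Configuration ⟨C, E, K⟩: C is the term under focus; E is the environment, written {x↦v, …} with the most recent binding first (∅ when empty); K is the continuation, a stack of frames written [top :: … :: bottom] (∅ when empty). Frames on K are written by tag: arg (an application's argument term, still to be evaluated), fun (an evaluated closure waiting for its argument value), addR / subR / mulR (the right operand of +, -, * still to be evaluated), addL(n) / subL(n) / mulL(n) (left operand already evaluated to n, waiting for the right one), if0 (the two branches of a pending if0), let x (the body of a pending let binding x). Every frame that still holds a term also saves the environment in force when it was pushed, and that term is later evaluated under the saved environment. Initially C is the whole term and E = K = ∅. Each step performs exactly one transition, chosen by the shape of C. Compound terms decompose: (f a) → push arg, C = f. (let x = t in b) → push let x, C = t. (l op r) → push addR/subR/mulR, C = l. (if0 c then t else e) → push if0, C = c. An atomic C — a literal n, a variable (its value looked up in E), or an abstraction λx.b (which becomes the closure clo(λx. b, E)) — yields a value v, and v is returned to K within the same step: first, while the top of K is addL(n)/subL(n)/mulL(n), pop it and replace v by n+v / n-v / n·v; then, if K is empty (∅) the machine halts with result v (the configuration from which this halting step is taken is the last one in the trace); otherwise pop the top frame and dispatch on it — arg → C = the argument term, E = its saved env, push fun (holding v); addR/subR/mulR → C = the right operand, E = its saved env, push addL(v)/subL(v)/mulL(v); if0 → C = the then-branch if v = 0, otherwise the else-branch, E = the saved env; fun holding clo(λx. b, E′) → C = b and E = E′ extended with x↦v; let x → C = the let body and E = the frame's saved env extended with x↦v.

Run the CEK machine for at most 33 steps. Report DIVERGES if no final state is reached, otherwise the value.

[0] ⟨C=(3 + (if0 ((λz. z) 2) then (let w = 1 in 3) else (5 + 2))); E=∅; K=∅⟩
[1] ⟨C=3; E=∅; K=[addR]⟩
[2] ⟨C=(if0 ((λz. z) 2) then (let w = 1 in 3) else (5 + 2)); E=∅; K=[addL(3)]⟩
[3] ⟨C=((λz. z) 2); E=∅; K=[if0 :: addL(3)]⟩
[4] ⟨C=(λz. z); E=∅; K=[arg :: if0 :: addL(3)]⟩
[5] ⟨C=2; E=∅; K=[fun :: if0 :: addL(3)]⟩
[6] ⟨C=z; E={z↦2}; K=[if0 :: addL(3)]⟩
[7] ⟨C=(5 + 2); E=∅; K=[addL(3)]⟩
[8] ⟨C=5; E=∅; K=[addR :: addL(3)]⟩
[9] ⟨C=2; E=∅; K=[addL(5) :: addL(3)]⟩
→ final value 10

Answer: 10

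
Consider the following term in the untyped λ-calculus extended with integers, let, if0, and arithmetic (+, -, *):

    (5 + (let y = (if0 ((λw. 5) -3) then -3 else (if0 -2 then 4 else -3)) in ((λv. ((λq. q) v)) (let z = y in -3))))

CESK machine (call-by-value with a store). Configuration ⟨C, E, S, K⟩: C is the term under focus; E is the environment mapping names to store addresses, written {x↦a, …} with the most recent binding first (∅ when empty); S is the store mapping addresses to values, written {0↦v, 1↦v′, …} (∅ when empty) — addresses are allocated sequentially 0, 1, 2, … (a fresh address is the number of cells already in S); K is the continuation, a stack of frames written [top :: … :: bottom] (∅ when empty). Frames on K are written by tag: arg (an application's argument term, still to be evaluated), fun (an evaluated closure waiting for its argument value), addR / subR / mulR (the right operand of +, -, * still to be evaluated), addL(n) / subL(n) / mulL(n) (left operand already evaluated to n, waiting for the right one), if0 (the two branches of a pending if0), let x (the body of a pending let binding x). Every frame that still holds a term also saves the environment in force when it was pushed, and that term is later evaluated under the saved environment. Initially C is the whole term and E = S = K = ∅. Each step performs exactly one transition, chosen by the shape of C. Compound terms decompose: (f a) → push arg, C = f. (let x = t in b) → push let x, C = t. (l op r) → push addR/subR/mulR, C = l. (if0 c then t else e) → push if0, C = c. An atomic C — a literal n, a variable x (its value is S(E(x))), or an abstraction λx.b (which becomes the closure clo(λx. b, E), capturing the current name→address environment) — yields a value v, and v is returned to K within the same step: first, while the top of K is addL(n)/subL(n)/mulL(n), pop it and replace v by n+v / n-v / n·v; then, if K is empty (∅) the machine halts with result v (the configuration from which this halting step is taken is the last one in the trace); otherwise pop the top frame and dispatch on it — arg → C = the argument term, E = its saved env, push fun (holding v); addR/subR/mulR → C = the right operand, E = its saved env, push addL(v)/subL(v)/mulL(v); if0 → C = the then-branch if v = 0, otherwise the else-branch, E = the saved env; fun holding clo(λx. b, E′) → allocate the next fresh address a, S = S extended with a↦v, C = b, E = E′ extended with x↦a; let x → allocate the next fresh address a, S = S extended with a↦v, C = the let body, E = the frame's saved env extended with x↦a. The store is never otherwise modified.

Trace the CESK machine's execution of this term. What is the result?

Answer: 2

Machine steps:
step 0: [C=(5 + (let y = (if0 ((λw. 5) -3) then -3 else (if0 -2 then 4 else -3)) in ((λv. ((λq. q) v)) (let z = y in -3)))) | E=∅ | S=∅ | K=∅]
step 1: [C=5 | E=∅ | S=∅ | K=[addR]]
step 2: [C=(let y = (if0 ((λw. 5) -3) then -3 else (if0 -2 then 4 else -3)) in ((λv. ((λq. q) v)) (let z = y in -3))) | E=∅ | S=∅ | K=[addL(5)]]
step 3: [C=(if0 ((λw. 5) -3) then -3 else (if0 -2 then 4 else -3)) | E=∅ | S=∅ | K=[let y :: addL(5)]]
step 4: [C=((λw. 5) -3) | E=∅ | S=∅ | K=[if0 :: let y :: addL(5)]]
step 5: [C=(λw. 5) | E=∅ | S=∅ | K=[arg :: if0 :: let y :: addL(5)]]
step 6: [C=-3 | E=∅ | S=∅ | K=[fun :: if0 :: let y :: addL(5)]]
step 7: [C=5 | E={w↦0} | S={0↦-3} | K=[if0 :: let y :: addL(5)]]
step 8: [C=(if0 -2 then 4 else -3) | E=∅ | S={0↦-3} | K=[let y :: addL(5)]]
step 9: [C=-2 | E=∅ | S={0↦-3} | K=[if0 :: let y :: addL(5)]]
step 10: [C=-3 | E=∅ | S={0↦-3} | K=[let y :: addL(5)]]
step 11: [C=((λv. ((λq. q) v)) (let z = y in -3)) | E={y↦1} | S={0↦-3, 1↦-3} | K=[addL(5)]]
step 12: [C=(λv. ((λq. q) v)) | E={y↦1} | S={0↦-3, 1↦-3} | K=[arg :: addL(5)]]
step 13: [C=(let z = y in -3) | E={y↦1} | S={0↦-3, 1↦-3} | K=[fun :: addL(5)]]
step 14: [C=y | E={y↦1} | S={0↦-3, 1↦-3} | K=[let z :: fun :: addL(5)]]
step 15: [C=-3 | E={z↦2, y↦1} | S={0↦-3, 1↦-3, 2↦-3} | K=[fun :: addL(5)]]
step 16: [C=((λq. q) v) | E={v↦3, y↦1} | S={0↦-3, 1↦-3, 2↦-3, 3↦-3} | K=[addL(5)]]
step 17: [C=(λq. q) | E={v↦3, y↦1} | S={0↦-3, 1↦-3, 2↦-3, 3↦-3} | K=[arg :: addL(5)]]
step 18: [C=v | E={v↦3, y↦1} | S={0↦-3, 1↦-3, 2↦-3, 3↦-3} | K=[fun :: addL(5)]]
step 19: [C=q | E={q↦4, v↦3, y↦1} | S={0↦-3, 1↦-3, 2↦-3, 3↦-3, 4↦-3} | K=[addL(5)]]
→ final value 2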